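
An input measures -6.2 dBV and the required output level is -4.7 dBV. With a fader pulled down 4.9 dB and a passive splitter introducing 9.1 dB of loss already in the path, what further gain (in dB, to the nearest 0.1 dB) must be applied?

15.5 dB

The required make-up gain is the shortfall in the dB sum.
G = -4.7 − (-6.2) + 4.9 + 9.1 = 15.5 dB.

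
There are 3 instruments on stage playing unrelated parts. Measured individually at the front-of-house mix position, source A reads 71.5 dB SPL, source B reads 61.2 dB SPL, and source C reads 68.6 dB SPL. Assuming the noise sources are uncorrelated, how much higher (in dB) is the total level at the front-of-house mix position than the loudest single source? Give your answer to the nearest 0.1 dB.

2.1 dB

Incoherent sources sum as intensities:
L_total = 10·log₁₀(10^(71.5/10) + 10^(61.2/10) + 10^(68.6/10)) = 73.56 dB SPL.
Excess over the loudest (71.5 dB): 73.56 − 71.5 = 2.1 dB.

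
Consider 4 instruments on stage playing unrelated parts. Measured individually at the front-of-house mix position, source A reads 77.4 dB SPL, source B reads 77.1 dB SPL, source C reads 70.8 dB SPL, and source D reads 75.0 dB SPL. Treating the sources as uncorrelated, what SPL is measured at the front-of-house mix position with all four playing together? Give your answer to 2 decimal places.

Uncorrelated sources add in intensity (power), not in dB.
L_total = 10·log₁₀(10^(77.4/10) + 10^(77.1/10) + 10^(70.8/10) + 10^(75.0/10)) = 10·log₁₀(149900000) = 81.76 dB SPL.

81.76 dB SPL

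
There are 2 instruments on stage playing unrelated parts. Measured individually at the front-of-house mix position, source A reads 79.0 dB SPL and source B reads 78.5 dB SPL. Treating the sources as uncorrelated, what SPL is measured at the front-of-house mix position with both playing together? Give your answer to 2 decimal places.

81.77 dB SPL

Add the sources as powers (linear), then convert back to dB:
L_total = 10·log₁₀(10^(79.0/10) + 10^(78.5/10)) = 10·log₁₀(150200000) = 81.77 dB SPL.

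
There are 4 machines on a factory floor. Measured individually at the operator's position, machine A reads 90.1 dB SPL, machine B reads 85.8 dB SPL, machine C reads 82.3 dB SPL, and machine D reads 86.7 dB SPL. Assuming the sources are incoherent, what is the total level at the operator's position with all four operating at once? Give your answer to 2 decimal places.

93.10 dB SPL

Add the sources as powers (linear), then convert back to dB:
L_total = 10·log₁₀(10^(90.1/10) + 10^(85.8/10) + 10^(82.3/10) + 10^(86.7/10)) = 10·log₁₀(2041000000) = 93.10 dB SPL.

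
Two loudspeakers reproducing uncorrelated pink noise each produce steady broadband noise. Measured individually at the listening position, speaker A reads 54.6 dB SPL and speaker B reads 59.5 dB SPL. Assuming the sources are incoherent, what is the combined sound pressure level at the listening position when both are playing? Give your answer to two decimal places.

Add the sources as powers (linear), then convert back to dB:
L_total = 10·log₁₀(10^(54.6/10) + 10^(59.5/10)) = 10·log₁₀(1180000) = 60.72 dB SPL.

60.72 dB SPL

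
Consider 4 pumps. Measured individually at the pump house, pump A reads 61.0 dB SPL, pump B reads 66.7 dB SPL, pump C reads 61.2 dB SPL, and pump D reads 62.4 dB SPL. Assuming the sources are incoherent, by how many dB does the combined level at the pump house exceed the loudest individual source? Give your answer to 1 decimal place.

Uncorrelated sources add in intensity (power), not in dB.
L_total = 10·log₁₀(10^(61.0/10) + 10^(66.7/10) + 10^(61.2/10) + 10^(62.4/10)) = 69.54 dB SPL.
Excess over the loudest (66.7 dB): 69.54 − 66.7 = 2.8 dB.

2.8 dB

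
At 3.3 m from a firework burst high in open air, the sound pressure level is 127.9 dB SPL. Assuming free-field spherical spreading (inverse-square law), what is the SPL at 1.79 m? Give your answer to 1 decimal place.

Inverse-square spreading gives ΔL = −20·log₁₀(d₂/d₁).
ΔL = −20·log₁₀(1.79/3.3) = 5.31 dB, so L₂ = 127.9 + (5.31) = 133.2 dB SPL.

133.2 dB SPL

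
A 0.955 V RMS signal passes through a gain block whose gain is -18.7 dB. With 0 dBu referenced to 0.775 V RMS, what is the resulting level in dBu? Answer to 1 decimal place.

Input level: 20·log₁₀(0.955/0.775) = 1.81 dBu.
Output: 1.81 − 18.7 = -16.9 dBu.

-16.9 dBu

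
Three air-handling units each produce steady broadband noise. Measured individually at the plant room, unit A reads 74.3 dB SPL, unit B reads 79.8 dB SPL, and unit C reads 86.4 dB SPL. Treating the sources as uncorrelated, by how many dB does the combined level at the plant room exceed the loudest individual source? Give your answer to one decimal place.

1.1 dB

Uncorrelated sources add in intensity (power), not in dB.
L_total = 10·log₁₀(10^(74.3/10) + 10^(79.8/10) + 10^(86.4/10)) = 87.47 dB SPL.
Excess over the loudest (86.4 dB): 87.47 − 86.4 = 1.1 dB.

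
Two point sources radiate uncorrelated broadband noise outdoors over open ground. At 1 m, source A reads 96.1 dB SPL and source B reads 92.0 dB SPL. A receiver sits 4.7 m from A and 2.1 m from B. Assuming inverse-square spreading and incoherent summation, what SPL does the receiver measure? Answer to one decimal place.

87.4 dB SPL

At the listener: L_A = 96.1 − 20·log₁₀(4.7) = 82.66 dB; L_B = 92.0 − 20·log₁₀(2.1) = 85.56 dB.
Combined: 10·log₁₀(10^(82.66/10)+10^(85.56/10)) = 87.4 dB SPL.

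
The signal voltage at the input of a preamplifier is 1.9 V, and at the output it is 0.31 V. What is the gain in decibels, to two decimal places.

-15.75 dB

Voltage ratio → dB uses the 20·log₁₀ form:
20·log₁₀(0.31/1.9) = 20·log₁₀(0.1632) = -15.75 dB.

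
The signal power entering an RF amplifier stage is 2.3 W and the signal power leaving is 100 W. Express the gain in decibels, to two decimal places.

16.38 dB

Power ratio → dB uses the 10·log₁₀ form:
10·log₁₀(100/2.3) = 10·log₁₀(43.48) = 16.38 dB.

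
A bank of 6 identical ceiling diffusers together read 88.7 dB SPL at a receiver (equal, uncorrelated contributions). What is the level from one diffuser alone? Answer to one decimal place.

6 equal incoherent sources add 10·log₁₀(6) = 7.78 dB over one source.
L_one = 88.7 − 7.78 = 80.9 dB SPL.

80.9 dB SPL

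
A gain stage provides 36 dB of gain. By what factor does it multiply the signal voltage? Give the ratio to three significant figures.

Voltage ratio = 10^(dB/20).
10^(36/20) = 10^(1.800) = 63.1.

63.1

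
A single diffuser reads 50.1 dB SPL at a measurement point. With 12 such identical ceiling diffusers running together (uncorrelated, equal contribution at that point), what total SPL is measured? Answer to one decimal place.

12 equal incoherent sources raise the level by 10·log₁₀(12) = 10.79 dB.
L_total = 50.1 + 10.79 = 60.9 dB SPL.

60.9 dB SPL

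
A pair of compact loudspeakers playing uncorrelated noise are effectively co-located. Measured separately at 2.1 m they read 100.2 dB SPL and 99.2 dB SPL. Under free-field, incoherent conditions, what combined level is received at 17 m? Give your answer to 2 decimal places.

84.57 dB SPL

Combined at 2.1 m: 10·log₁₀(10^(100.2/10)+10^(99.2/10)) = 102.739 dB SPL.
Then apply −20·log₁₀(17/2.1) = -18.165 dB → 84.57 dB SPL.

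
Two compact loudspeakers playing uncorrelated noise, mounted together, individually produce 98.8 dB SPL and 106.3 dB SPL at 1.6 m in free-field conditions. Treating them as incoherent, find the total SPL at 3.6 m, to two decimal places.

Combined at 1.6 m: 10·log₁₀(10^(98.8/10)+10^(106.3/10)) = 107.011 dB SPL.
Then apply −20·log₁₀(3.6/1.6) = -7.044 dB → 99.97 dB SPL.

99.97 dB SPL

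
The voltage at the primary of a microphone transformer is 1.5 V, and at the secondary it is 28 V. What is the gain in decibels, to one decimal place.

25.4 dB

Voltage is an amplitude quantity, so gain = 20·log₁₀(V_out/V_in).
20·log₁₀(28/1.5) = 20·log₁₀(18.67) = 25.4 dB.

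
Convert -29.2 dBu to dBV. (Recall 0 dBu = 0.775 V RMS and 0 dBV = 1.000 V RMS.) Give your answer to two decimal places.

The offset between the scales is 20·log₁₀(0.775/1.000) = −2.214 dB.
So dBV = -29.2 − 2.214 = -31.41 dBV.

-31.41 dBV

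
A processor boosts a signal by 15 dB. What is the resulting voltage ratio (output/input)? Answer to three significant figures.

Voltage ratio = 10^(dB/20).
10^(15/20) = 10^(0.7500) = 5.62.

5.62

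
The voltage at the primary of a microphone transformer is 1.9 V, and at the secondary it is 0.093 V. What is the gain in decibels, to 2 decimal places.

-26.21 dB

Voltage ratio → dB uses the 20·log₁₀ form:
20·log₁₀(0.093/1.9) = 20·log₁₀(0.04895) = -26.21 dB.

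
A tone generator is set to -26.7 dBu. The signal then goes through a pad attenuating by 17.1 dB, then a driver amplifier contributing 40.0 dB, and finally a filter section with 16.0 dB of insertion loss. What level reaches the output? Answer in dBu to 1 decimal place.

In dB, series stages simply add:
-26.7 − 17.1 + 40.0 − 16.0 = -19.8 dBu.

-19.8 dBu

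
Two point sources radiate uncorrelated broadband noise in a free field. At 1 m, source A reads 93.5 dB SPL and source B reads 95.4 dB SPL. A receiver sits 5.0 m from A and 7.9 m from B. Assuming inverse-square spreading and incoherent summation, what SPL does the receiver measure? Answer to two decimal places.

81.62 dB SPL

At the listener: L_A = 93.5 − 20·log₁₀(5.0) = 79.521 dB; L_B = 95.4 − 20·log₁₀(7.9) = 77.447 dB.
Combined: 10·log₁₀(10^(79.521/10)+10^(77.447/10)) = 81.62 dB SPL.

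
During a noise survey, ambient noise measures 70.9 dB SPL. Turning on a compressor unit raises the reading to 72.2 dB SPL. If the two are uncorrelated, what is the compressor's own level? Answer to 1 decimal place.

66.3 dB SPL

Remove the background by subtracting linear intensities:
L_src = 10·log₁₀(10^(72.2/10) − 10^(70.9/10)) = 10·log₁₀(4293000) = 66.3 dB SPL.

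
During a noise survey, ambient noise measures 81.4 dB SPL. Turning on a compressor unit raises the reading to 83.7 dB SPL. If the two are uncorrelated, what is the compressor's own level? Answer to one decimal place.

79.8 dB SPL

Background correction is a power subtraction:
L_src = 10·log₁₀(10^(83.7/10) − 10^(81.4/10)) = 10·log₁₀(96380000) = 79.8 dB SPL.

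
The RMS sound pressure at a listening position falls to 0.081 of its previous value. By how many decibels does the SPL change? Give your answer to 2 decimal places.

SPL change from a pressure ratio uses the 20·log₁₀ form:
20·log₁₀(0.081) = -21.83 dB.

-21.83 dB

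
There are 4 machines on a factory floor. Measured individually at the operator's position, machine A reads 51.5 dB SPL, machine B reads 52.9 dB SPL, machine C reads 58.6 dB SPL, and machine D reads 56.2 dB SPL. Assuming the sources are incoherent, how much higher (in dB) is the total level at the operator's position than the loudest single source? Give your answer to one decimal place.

3.1 dB

Add the sources as powers (linear), then convert back to dB:
L_total = 10·log₁₀(10^(51.5/10) + 10^(52.9/10) + 10^(58.6/10) + 10^(56.2/10)) = 61.70 dB SPL.
Excess over the loudest (58.6 dB): 61.70 − 58.6 = 3.1 dB.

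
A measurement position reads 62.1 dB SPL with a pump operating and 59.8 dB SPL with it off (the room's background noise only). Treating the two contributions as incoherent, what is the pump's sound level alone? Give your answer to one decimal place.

Remove the background by subtracting linear intensities:
L_src = 10·log₁₀(10^(62.1/10) − 10^(59.8/10)) = 10·log₁₀(666800) = 58.2 dB SPL.

58.2 dB SPL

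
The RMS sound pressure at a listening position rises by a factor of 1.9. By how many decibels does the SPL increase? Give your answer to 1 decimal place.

5.6 dB

Sound pressure is an amplitude quantity: ΔL = 20·log₁₀(p₂/p₁).
20·log₁₀(1.9) = 5.6 dB.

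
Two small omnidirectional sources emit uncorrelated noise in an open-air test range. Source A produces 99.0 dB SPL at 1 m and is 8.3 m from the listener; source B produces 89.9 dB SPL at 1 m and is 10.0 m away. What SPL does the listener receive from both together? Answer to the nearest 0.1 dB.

At the listener: L_A = 99.0 − 20·log₁₀(8.3) = 80.62 dB; L_B = 89.9 − 20·log₁₀(10.0) = 69.90 dB.
Combined: 10·log₁₀(10^(80.62/10)+10^(69.90/10)) = 81.0 dB SPL.

81.0 dB SPL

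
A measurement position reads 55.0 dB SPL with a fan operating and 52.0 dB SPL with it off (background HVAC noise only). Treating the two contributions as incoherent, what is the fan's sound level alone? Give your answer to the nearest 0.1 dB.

Subtract intensities: L_src = 10·log₁₀(10^(L_total/10) − 10^(L_bg/10)).
L_src = 10·log₁₀(10^(55.0/10) − 10^(52.0/10)) = 10·log₁₀(157700) = 52.0 dB SPL.

52.0 dB SPL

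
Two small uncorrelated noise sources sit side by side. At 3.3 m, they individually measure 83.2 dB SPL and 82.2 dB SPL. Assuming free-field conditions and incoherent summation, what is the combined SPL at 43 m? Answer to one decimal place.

63.4 dB SPL

Combined at 3.3 m: 10·log₁₀(10^(83.2/10)+10^(82.2/10)) = 85.74 dB SPL.
Then apply −20·log₁₀(43/3.3) = -22.30 dB → 63.4 dB SPL.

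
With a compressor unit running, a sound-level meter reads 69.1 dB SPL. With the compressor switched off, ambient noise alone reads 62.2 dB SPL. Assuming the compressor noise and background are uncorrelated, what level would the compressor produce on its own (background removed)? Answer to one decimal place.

68.1 dB SPL

Background correction is a power subtraction:
L_src = 10·log₁₀(10^(69.1/10) − 10^(62.2/10)) = 10·log₁₀(6469000) = 68.1 dB SPL.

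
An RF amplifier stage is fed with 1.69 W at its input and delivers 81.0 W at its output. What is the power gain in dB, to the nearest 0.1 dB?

For a power ratio, dB = 10·log₁₀(P₂/P₁).
10·log₁₀(81.0/1.69) = 10·log₁₀(47.93) = 16.8 dB.

16.8 dB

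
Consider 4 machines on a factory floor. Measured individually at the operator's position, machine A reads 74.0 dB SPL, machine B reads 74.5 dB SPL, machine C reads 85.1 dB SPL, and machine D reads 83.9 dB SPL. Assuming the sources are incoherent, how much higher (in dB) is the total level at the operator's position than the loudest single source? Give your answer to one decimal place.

Add the sources as powers (linear), then convert back to dB:
L_total = 10·log₁₀(10^(74.0/10) + 10^(74.5/10) + 10^(85.1/10) + 10^(83.9/10)) = 87.94 dB SPL.
Excess over the loudest (85.1 dB): 87.94 − 85.1 = 2.8 dB.

2.8 dB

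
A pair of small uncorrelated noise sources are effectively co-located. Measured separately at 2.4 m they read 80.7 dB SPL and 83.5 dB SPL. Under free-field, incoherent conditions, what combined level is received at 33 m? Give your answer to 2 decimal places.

62.57 dB SPL

Combined at 2.4 m: 10·log₁₀(10^(80.7/10)+10^(83.5/10)) = 85.332 dB SPL.
Then apply −20·log₁₀(33/2.4) = -22.766 dB → 62.57 dB SPL.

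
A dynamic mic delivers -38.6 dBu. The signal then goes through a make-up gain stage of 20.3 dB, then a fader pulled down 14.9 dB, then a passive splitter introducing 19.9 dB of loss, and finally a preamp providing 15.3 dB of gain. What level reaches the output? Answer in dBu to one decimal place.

In dB, series stages simply add:
-38.6 + 20.3 − 14.9 − 19.9 + 15.3 = -37.8 dBu.

-37.8 dBu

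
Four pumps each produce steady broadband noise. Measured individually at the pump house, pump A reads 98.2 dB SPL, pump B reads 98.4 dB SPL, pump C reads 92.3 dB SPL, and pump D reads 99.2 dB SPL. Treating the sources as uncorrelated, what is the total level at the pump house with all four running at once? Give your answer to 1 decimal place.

103.7 dB SPL

Incoherent sources sum as intensities:
L_total = 10·log₁₀(10^(98.2/10) + 10^(98.4/10) + 10^(92.3/10) + 10^(99.2/10)) = 10·log₁₀(23541000000) = 103.7 dB SPL.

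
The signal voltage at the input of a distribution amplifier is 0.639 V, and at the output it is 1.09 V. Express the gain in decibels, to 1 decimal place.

Voltage ratio → dB uses the 20·log₁₀ form:
20·log₁₀(1.09/0.639) = 20·log₁₀(1.706) = 4.6 dB.

4.6 dB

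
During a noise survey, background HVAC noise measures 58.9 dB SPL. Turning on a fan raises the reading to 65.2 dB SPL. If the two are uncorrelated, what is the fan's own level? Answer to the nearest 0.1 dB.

64.0 dB SPL

Subtract intensities: L_src = 10·log₁₀(10^(L_total/10) − 10^(L_bg/10)).
L_src = 10·log₁₀(10^(65.2/10) − 10^(58.9/10)) = 10·log₁₀(2535000) = 64.0 dB SPL.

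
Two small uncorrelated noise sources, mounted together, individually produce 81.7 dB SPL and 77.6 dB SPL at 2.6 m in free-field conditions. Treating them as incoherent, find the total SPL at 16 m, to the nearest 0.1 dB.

Combined at 2.6 m: 10·log₁₀(10^(81.7/10)+10^(77.6/10)) = 83.13 dB SPL.
Then apply −20·log₁₀(16/2.6) = -15.78 dB → 67.3 dB SPL.

67.3 dB SPL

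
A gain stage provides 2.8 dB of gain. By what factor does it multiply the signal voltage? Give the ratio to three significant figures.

1.38

Voltage ratio = 10^(dB/20).
10^(2.8/20) = 10^(0.1400) = 1.38.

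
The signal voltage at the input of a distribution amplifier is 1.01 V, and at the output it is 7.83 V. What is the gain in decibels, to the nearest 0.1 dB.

Voltage is an amplitude quantity, so gain = 20·log₁₀(V_out/V_in).
20·log₁₀(7.83/1.01) = 20·log₁₀(7.752) = 17.8 dB.

17.8 dB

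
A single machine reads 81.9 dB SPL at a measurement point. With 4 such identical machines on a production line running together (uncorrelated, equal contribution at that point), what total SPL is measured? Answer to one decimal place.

87.9 dB SPL

4 equal incoherent sources raise the level by 10·log₁₀(4) = 6.02 dB.
L_total = 81.9 + 6.02 = 87.9 dB SPL.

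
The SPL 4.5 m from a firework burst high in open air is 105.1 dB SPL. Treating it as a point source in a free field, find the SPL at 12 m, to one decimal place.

96.6 dB SPL

Inverse-square spreading gives ΔL = −20·log₁₀(d₂/d₁).
ΔL = −20·log₁₀(12/4.5) = -8.52 dB, so L₂ = 105.1 + (-8.52) = 96.6 dB SPL.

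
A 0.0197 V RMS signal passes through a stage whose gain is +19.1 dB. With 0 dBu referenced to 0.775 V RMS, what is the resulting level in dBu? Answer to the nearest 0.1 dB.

-12.8 dBu

Input level: 20·log₁₀(0.0197/0.775) = -31.90 dBu.
Output: -31.90 + 19.1 = -12.8 dBu.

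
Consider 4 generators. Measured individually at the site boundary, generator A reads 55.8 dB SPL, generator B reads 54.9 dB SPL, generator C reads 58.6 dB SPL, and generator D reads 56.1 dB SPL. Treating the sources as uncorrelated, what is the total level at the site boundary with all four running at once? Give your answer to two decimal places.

Uncorrelated sources add in intensity (power), not in dB.
L_total = 10·log₁₀(10^(55.8/10) + 10^(54.9/10) + 10^(58.6/10) + 10^(56.1/10)) = 10·log₁₀(1821000) = 62.60 dB SPL.

62.60 dB SPL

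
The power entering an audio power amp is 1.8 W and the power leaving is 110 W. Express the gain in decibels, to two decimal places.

17.86 dB

Power ratio → dB uses the 10·log₁₀ form:
10·log₁₀(110/1.8) = 10·log₁₀(61.11) = 17.86 dB.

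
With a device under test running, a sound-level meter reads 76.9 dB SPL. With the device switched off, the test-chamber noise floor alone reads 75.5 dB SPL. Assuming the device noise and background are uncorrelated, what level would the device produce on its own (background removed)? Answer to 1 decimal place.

71.3 dB SPL

Remove the background by subtracting linear intensities:
L_src = 10·log₁₀(10^(76.9/10) − 10^(75.5/10)) = 10·log₁₀(13500000) = 71.3 dB SPL.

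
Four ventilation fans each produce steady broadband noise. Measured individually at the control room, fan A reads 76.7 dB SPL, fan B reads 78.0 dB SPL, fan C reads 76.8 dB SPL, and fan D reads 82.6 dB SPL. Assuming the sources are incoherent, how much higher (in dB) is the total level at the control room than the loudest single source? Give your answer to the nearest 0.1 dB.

2.7 dB

Add the sources as powers (linear), then convert back to dB:
L_total = 10·log₁₀(10^(76.7/10) + 10^(78.0/10) + 10^(76.8/10) + 10^(82.6/10)) = 85.31 dB SPL.
Excess over the loudest (82.6 dB): 85.31 − 82.6 = 2.7 dB.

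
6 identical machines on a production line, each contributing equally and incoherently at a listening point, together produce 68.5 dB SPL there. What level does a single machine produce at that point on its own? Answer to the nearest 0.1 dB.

6 equal incoherent sources add 10·log₁₀(6) = 7.78 dB over one source.
L_one = 68.5 − 7.78 = 60.7 dB SPL.

60.7 dB SPL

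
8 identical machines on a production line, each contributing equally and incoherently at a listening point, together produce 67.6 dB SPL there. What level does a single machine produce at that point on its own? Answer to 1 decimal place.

58.6 dB SPL

8 equal incoherent sources add 10·log₁₀(8) = 9.03 dB over one source.
L_one = 67.6 − 9.03 = 58.6 dB SPL.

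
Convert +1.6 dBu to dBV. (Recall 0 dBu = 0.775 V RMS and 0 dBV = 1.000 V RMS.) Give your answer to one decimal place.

The offset between the scales is 20·log₁₀(0.775/1.000) = −2.214 dB.
So dBV = +1.6 − 2.214 = -0.6 dBV.

-0.6 dBV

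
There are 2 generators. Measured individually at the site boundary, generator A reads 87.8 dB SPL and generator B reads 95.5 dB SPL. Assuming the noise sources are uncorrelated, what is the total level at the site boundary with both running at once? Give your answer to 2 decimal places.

96.18 dB SPL

Uncorrelated sources add in intensity (power), not in dB.
L_total = 10·log₁₀(10^(87.8/10) + 10^(95.5/10)) = 10·log₁₀(4151000000) = 96.18 dB SPL.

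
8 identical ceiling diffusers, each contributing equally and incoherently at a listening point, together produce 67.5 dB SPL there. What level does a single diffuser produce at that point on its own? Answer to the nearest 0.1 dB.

58.5 dB SPL

8 equal incoherent sources add 10·log₁₀(8) = 9.03 dB over one source.
L_one = 67.5 − 9.03 = 58.5 dB SPL.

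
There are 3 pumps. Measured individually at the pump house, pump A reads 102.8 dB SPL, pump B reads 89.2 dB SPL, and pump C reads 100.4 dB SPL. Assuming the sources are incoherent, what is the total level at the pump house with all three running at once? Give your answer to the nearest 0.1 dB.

Incoherent sources sum as intensities:
L_total = 10·log₁₀(10^(102.8/10) + 10^(89.2/10) + 10^(100.4/10)) = 10·log₁₀(30851000000) = 104.9 dB SPL.

104.9 dB SPL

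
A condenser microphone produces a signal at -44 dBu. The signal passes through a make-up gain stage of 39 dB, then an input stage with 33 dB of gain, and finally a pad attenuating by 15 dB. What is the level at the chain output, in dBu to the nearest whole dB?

+13 dBu

In dB, series stages simply add:
-44 + 39 + 33 − 15 = +13 dBu.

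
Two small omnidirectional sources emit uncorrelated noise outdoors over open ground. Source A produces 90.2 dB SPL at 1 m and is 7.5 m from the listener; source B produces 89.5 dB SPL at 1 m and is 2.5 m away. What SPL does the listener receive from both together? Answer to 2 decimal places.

At the listener: L_A = 90.2 − 20·log₁₀(7.5) = 72.699 dB; L_B = 89.5 − 20·log₁₀(2.5) = 81.541 dB.
Combined: 10·log₁₀(10^(72.699/10)+10^(81.541/10)) = 82.07 dB SPL.

82.07 dB SPL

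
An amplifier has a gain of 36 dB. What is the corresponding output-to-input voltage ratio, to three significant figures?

63.1

Voltage ratio = 10^(dB/20).
10^(36/20) = 10^(1.800) = 63.1.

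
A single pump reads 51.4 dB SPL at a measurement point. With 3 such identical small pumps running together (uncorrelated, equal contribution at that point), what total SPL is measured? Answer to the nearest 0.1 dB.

56.2 dB SPL

3 equal incoherent sources raise the level by 10·log₁₀(3) = 4.77 dB.
L_total = 51.4 + 4.77 = 56.2 dB SPL.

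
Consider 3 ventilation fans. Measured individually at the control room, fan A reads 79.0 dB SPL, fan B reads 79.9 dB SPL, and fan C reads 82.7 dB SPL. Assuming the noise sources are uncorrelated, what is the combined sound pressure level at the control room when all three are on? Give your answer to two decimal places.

85.60 dB SPL

Uncorrelated sources add in intensity (power), not in dB.
L_total = 10·log₁₀(10^(79.0/10) + 10^(79.9/10) + 10^(82.7/10)) = 10·log₁₀(363400000) = 85.60 dB SPL.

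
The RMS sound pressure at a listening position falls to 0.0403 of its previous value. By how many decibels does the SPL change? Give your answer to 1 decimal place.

SPL change from a pressure ratio uses the 20·log₁₀ form:
20·log₁₀(0.0403) = -27.9 dB.

-27.9 dB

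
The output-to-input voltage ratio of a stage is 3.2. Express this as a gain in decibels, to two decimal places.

10.10 dB

Voltage is an amplitude quantity, so gain = 20·log₁₀(V_out/V_in).
20·log₁₀(3.2) = 10.10 dB.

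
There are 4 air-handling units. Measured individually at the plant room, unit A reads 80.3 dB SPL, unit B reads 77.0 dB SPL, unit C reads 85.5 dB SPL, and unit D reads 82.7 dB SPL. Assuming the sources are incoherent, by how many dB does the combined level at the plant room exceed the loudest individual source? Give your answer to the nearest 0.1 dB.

2.9 dB

Incoherent sources sum as intensities:
L_total = 10·log₁₀(10^(80.3/10) + 10^(77.0/10) + 10^(85.5/10) + 10^(82.7/10)) = 88.44 dB SPL.
Excess over the loudest (85.5 dB): 88.44 − 85.5 = 2.9 dB.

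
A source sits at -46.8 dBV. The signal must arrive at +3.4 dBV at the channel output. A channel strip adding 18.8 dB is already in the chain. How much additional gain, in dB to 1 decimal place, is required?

The required make-up gain is the shortfall in the dB sum.
G = +3.4 − (-46.8) − 18.8 = 31.4 dB.

31.4 dB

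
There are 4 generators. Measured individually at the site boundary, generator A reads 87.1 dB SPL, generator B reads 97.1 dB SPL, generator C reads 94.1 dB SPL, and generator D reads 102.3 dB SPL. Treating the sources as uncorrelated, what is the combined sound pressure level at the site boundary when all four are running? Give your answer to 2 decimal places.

104.01 dB SPL

Uncorrelated sources add in intensity (power), not in dB.
L_total = 10·log₁₀(10^(87.1/10) + 10^(97.1/10) + 10^(94.1/10) + 10^(102.3/10)) = 10·log₁₀(25194000000) = 104.01 dB SPL.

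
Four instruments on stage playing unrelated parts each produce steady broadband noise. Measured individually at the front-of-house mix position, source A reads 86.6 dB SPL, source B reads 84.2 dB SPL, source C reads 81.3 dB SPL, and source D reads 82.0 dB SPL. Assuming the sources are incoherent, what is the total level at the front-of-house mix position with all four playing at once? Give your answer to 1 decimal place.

Uncorrelated sources add in intensity (power), not in dB.
L_total = 10·log₁₀(10^(86.6/10) + 10^(84.2/10) + 10^(81.3/10) + 10^(82.0/10)) = 10·log₁₀(1014000000) = 90.1 dB SPL.

90.1 dB SPL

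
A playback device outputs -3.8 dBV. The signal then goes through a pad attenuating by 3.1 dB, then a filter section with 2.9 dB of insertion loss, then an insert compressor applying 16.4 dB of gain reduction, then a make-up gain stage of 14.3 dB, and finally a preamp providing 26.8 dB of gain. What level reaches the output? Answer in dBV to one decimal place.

+14.9 dBV

Cascaded gains and losses add directly in dB.
-3.8 − 3.1 − 2.9 − 16.4 + 14.3 + 26.8 = +14.9 dBV.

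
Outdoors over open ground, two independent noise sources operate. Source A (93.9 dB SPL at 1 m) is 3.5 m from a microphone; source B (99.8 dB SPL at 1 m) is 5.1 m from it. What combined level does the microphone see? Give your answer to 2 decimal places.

At the listener: L_A = 93.9 − 20·log₁₀(3.5) = 83.019 dB; L_B = 99.8 − 20·log₁₀(5.1) = 85.649 dB.
Combined: 10·log₁₀(10^(83.019/10)+10^(85.649/10)) = 87.54 dB SPL.

87.54 dB SPL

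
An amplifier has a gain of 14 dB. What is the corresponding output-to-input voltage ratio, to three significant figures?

5.01

Voltage ratio = 10^(dB/20).
10^(14/20) = 10^(0.7000) = 5.01.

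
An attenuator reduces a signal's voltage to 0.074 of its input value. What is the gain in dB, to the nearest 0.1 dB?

-22.6 dB

Voltage ratio → dB uses the 20·log₁₀ form:
20·log₁₀(0.074) = -22.6 dB.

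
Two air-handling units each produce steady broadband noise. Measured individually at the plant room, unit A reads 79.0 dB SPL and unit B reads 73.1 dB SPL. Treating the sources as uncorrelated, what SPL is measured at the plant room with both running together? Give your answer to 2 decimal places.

79.99 dB SPL

Incoherent sources sum as intensities:
L_total = 10·log₁₀(10^(79.0/10) + 10^(73.1/10)) = 10·log₁₀(99850000) = 79.99 dB SPL.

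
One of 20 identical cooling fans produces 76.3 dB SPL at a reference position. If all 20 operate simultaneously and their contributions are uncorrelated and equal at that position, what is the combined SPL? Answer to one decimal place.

89.3 dB SPL

20 equal incoherent sources raise the level by 10·log₁₀(20) = 13.01 dB.
L_total = 76.3 + 13.01 = 89.3 dB SPL.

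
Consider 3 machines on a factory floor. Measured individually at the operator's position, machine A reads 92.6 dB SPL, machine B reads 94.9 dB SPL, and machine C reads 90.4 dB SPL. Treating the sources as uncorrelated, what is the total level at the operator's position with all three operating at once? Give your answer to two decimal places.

Incoherent sources sum as intensities:
L_total = 10·log₁₀(10^(92.6/10) + 10^(94.9/10) + 10^(90.4/10)) = 10·log₁₀(6006000000) = 97.79 dB SPL.

97.79 dB SPL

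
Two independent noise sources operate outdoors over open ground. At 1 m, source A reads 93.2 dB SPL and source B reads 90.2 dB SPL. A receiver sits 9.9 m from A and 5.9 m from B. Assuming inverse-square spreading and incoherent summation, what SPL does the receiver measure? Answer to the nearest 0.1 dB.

77.1 dB SPL

At the listener: L_A = 93.2 − 20·log₁₀(9.9) = 73.29 dB; L_B = 90.2 − 20·log₁₀(5.9) = 74.78 dB.
Combined: 10·log₁₀(10^(73.29/10)+10^(74.78/10)) = 77.1 dB SPL.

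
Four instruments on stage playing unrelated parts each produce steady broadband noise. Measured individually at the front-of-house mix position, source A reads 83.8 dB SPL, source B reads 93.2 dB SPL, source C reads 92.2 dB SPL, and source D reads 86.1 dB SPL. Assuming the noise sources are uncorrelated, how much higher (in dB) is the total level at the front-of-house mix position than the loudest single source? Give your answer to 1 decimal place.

Incoherent sources sum as intensities:
L_total = 10·log₁₀(10^(83.8/10) + 10^(93.2/10) + 10^(92.2/10) + 10^(86.1/10)) = 96.43 dB SPL.
Excess over the loudest (93.2 dB): 96.43 − 93.2 = 3.2 dB.

3.2 dB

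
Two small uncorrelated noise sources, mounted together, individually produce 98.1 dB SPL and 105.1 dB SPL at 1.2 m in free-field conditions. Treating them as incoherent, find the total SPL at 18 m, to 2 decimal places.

82.37 dB SPL

Combined at 1.2 m: 10·log₁₀(10^(98.1/10)+10^(105.1/10)) = 105.890 dB SPL.
Then apply −20·log₁₀(18/1.2) = -23.522 dB → 82.37 dB SPL.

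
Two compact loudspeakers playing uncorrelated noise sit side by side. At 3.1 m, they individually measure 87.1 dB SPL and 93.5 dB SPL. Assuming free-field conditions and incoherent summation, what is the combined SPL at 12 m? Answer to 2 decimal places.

82.64 dB SPL

Combined at 3.1 m: 10·log₁₀(10^(87.1/10)+10^(93.5/10)) = 94.396 dB SPL.
Then apply −20·log₁₀(12/3.1) = -11.756 dB → 82.64 dB SPL.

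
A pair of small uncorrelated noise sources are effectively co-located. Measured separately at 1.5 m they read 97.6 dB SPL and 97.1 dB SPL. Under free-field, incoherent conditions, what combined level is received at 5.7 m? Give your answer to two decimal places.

Combined at 1.5 m: 10·log₁₀(10^(97.6/10)+10^(97.1/10)) = 100.367 dB SPL.
Then apply −20·log₁₀(5.7/1.5) = -11.596 dB → 88.77 dB SPL.

88.77 dB SPL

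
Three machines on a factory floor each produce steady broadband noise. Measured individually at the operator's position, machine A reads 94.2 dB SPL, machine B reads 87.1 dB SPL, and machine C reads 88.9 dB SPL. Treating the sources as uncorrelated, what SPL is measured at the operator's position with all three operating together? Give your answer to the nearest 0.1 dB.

Add the sources as powers (linear), then convert back to dB:
L_total = 10·log₁₀(10^(94.2/10) + 10^(87.1/10) + 10^(88.9/10)) = 10·log₁₀(3919000000) = 95.9 dB SPL.

95.9 dB SPL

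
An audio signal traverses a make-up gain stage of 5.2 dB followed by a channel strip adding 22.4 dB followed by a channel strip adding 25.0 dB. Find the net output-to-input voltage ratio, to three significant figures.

427

Net gain = 5.2 + 22.4 + 25.0 = 52.6 dB.
Voltage ratio = 10^(52.6/20) = 427.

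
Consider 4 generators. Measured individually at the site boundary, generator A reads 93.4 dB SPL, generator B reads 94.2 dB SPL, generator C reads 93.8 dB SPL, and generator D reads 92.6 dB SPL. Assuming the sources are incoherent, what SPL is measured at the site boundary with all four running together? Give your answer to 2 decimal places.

99.56 dB SPL

Add the sources as powers (linear), then convert back to dB:
L_total = 10·log₁₀(10^(93.4/10) + 10^(94.2/10) + 10^(93.8/10) + 10^(92.6/10)) = 10·log₁₀(9037000000) = 99.56 dB SPL.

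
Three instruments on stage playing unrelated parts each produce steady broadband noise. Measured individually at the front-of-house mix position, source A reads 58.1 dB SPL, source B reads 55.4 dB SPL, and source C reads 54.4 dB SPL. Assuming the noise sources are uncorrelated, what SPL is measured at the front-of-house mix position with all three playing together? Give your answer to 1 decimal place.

61.0 dB SPL

Uncorrelated sources add in intensity (power), not in dB.
L_total = 10·log₁₀(10^(58.1/10) + 10^(55.4/10) + 10^(54.4/10)) = 10·log₁₀(1268000) = 61.0 dB SPL.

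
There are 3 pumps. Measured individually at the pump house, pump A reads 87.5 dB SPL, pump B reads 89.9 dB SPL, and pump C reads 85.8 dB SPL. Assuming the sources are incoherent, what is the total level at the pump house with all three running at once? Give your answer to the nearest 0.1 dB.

Uncorrelated sources add in intensity (power), not in dB.
L_total = 10·log₁₀(10^(87.5/10) + 10^(89.9/10) + 10^(85.8/10)) = 10·log₁₀(1920000000) = 92.8 dB SPL.

92.8 dB SPL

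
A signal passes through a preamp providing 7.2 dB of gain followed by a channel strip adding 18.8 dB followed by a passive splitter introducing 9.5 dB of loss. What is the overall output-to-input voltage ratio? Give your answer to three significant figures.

6.68

Net gain = 7.2 + 18.8 + (−9.5) = 16.5 dB.
Voltage ratio = 10^(16.5/20) = 6.68.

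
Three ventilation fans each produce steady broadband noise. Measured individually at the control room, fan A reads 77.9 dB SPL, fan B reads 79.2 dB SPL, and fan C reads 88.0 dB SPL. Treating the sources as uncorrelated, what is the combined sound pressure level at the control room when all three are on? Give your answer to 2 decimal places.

Add the sources as powers (linear), then convert back to dB:
L_total = 10·log₁₀(10^(77.9/10) + 10^(79.2/10) + 10^(88.0/10)) = 10·log₁₀(775800000) = 88.90 dB SPL.

88.90 dB SPL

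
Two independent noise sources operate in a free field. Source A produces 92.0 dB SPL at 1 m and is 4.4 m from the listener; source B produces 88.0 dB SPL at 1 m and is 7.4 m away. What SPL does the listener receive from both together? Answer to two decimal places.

At the listener: L_A = 92.0 − 20·log₁₀(4.4) = 79.131 dB; L_B = 88.0 − 20·log₁₀(7.4) = 70.615 dB.
Combined: 10·log₁₀(10^(79.131/10)+10^(70.615/10)) = 79.70 dB SPL.

79.70 dB SPL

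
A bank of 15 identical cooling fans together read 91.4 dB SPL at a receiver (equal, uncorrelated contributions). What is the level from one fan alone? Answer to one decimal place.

15 equal incoherent sources add 10·log₁₀(15) = 11.76 dB over one source.
L_one = 91.4 − 11.76 = 79.6 dB SPL.

79.6 dB SPL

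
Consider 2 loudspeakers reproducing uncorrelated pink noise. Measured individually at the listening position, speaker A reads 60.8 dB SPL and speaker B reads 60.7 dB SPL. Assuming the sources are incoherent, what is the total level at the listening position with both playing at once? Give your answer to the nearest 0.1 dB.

Add the sources as powers (linear), then convert back to dB:
L_total = 10·log₁₀(10^(60.8/10) + 10^(60.7/10)) = 10·log₁₀(2377000) = 63.8 dB SPL.

63.8 dB SPL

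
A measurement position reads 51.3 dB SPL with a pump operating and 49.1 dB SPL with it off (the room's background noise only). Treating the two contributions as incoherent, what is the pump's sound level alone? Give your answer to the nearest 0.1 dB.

47.3 dB SPL

Subtract intensities: L_src = 10·log₁₀(10^(L_total/10) − 10^(L_bg/10)).
L_src = 10·log₁₀(10^(51.3/10) − 10^(49.1/10)) = 10·log₁₀(53610) = 47.3 dB SPL.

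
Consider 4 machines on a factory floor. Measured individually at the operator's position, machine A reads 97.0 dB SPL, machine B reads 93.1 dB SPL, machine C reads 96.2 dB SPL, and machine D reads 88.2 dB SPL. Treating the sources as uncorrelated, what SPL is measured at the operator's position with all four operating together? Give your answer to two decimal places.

Uncorrelated sources add in intensity (power), not in dB.
L_total = 10·log₁₀(10^(97.0/10) + 10^(93.1/10) + 10^(96.2/10) + 10^(88.2/10)) = 10·log₁₀(11883000000) = 100.75 dB SPL.

100.75 dB SPL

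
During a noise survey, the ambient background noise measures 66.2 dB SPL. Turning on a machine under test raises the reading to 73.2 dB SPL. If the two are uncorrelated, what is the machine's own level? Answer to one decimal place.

Remove the background by subtracting linear intensities:
L_src = 10·log₁₀(10^(73.2/10) − 10^(66.2/10)) = 10·log₁₀(16720000) = 72.2 dB SPL.

72.2 dB SPL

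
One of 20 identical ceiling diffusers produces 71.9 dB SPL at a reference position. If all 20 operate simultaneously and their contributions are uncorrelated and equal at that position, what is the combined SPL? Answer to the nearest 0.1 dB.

20 equal incoherent sources raise the level by 10·log₁₀(20) = 13.01 dB.
L_total = 71.9 + 13.01 = 84.9 dB SPL.

84.9 dB SPL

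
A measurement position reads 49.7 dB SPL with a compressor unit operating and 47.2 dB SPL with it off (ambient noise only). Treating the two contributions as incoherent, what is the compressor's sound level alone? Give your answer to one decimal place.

Subtract intensities: L_src = 10·log₁₀(10^(L_total/10) − 10^(L_bg/10)).
L_src = 10·log₁₀(10^(49.7/10) − 10^(47.2/10)) = 10·log₁₀(40840) = 46.1 dB SPL.

46.1 dB SPL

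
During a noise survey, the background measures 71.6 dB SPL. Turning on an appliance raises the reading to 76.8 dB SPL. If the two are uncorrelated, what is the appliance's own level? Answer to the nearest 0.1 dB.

75.2 dB SPL

Subtract intensities: L_src = 10·log₁₀(10^(L_total/10) − 10^(L_bg/10)).
L_src = 10·log₁₀(10^(76.8/10) − 10^(71.6/10)) = 10·log₁₀(33410000) = 75.2 dB SPL.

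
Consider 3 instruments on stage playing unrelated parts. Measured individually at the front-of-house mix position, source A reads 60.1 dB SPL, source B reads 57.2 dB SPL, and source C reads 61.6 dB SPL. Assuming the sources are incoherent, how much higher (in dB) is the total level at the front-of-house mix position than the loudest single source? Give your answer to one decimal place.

Uncorrelated sources add in intensity (power), not in dB.
L_total = 10·log₁₀(10^(60.1/10) + 10^(57.2/10) + 10^(61.6/10)) = 64.76 dB SPL.
Excess over the loudest (61.6 dB): 64.76 − 61.6 = 3.2 dB.

3.2 dB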